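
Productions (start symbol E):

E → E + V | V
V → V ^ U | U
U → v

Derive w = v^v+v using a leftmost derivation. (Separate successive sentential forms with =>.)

E => E+V => V+V => V^U+V => U^U+V => v^U+V => v^v+V => v^v+U => v^v+v

E => E+V   [E → E + V]
E+V => V+V   [E → V]
V+V => V^U+V   [V → V ^ U]
V^U+V => U^U+V   [V → U]
U^U+V => v^U+V   [U → v]
v^U+V => v^v+V   [U → v]
v^v+V => v^v+U   [V → U]
v^v+U => v^v+v   [U → v]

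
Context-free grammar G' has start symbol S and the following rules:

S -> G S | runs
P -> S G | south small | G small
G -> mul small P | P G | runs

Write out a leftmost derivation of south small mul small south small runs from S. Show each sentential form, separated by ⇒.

S ⇒ G S   [S -> G S]
G S ⇒ P G S   [G -> P G]
P G S ⇒ south small G S   [P -> south small]
south small G S ⇒ south small mul small P S   [G -> mul small P]
south small mul small P S ⇒ south small mul small south small S   [P -> south small]
south small mul small south small S ⇒ south small mul small south small runs   [S -> runs]

S ⇒ G S ⇒ P G S ⇒ south small G S ⇒ south small mul small P S ⇒ south small mul small south small S ⇒ south small mul small south small runs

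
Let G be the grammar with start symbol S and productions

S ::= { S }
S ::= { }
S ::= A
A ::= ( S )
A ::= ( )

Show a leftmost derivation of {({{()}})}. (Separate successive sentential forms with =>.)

S => {S} => {A} => {(S)} => {({S})} => {({{S}})} => {({{A}})} => {({{()}})}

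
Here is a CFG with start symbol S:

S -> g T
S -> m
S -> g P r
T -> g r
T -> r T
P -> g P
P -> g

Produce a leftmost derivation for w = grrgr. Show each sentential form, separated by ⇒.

S ⇒ gT   [S -> g T]
gT ⇒ grT   [T -> r T]
grT ⇒ grrT   [T -> r T]
grrT ⇒ grrgr   [T -> g r]

S ⇒ gT ⇒ grT ⇒ grrT ⇒ grrgr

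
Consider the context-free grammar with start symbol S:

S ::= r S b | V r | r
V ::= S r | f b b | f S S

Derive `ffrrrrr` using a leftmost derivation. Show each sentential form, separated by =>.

S => Vr => fSSr => fVrSr => ffSSrSr => ffrSrSr => ffrrrSr => ffrrrrr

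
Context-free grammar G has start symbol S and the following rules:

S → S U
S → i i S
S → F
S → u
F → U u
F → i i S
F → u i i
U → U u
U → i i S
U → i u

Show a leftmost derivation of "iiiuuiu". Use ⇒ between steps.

S⇒SU⇒FU⇒iiSU⇒iiFU⇒iiUuU⇒iiiuuU⇒iiiuuiu

S ⇒ SU   [S → S U]
SU ⇒ FU   [S → F]
FU ⇒ iiSU   [F → i i S]
iiSU ⇒ iiFU   [S → F]
iiFU ⇒ iiUuU   [F → U u]
iiUuU ⇒ iiiuuU   [U → i u]
iiiuuU ⇒ iiiuuiu   [U → i u]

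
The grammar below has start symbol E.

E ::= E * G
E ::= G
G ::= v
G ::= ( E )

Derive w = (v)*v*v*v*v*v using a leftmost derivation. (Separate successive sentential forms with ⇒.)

E ⇒ E*G ⇒ E*G*G ⇒ E*G*G*G ⇒ E*G*G*G*G ⇒ E*G*G*G*G*G ⇒ G*G*G*G*G*G ⇒ (E)*G*G*G*G*G ⇒ (G)*G*G*G*G*G ⇒ (v)*G*G*G*G*G ⇒ (v)*v*G*G*G*G ⇒ (v)*v*v*G*G*G ⇒ (v)*v*v*v*G*G ⇒ (v)*v*v*v*v*G ⇒ (v)*v*v*v*v*v

E ⇒ E*G   [E ::= E * G]
E*G ⇒ E*G*G   [E ::= E * G]
E*G*G ⇒ E*G*G*G   [E ::= E * G]
E*G*G*G ⇒ E*G*G*G*G   [E ::= E * G]
E*G*G*G*G ⇒ E*G*G*G*G*G   [E ::= E * G]
E*G*G*G*G*G ⇒ G*G*G*G*G*G   [E ::= G]
G*G*G*G*G*G ⇒ (E)*G*G*G*G*G   [G ::= ( E )]
(E)*G*G*G*G*G ⇒ (G)*G*G*G*G*G   [E ::= G]
(G)*G*G*G*G*G ⇒ (v)*G*G*G*G*G   [G ::= v]
(v)*G*G*G*G*G ⇒ (v)*v*G*G*G*G   [G ::= v]
(v)*v*G*G*G*G ⇒ (v)*v*v*G*G*G   [G ::= v]
(v)*v*v*G*G*G ⇒ (v)*v*v*v*G*G   [G ::= v]
(v)*v*v*v*G*G ⇒ (v)*v*v*v*v*G   [G ::= v]
(v)*v*v*v*v*G ⇒ (v)*v*v*v*v*v   [G ::= v]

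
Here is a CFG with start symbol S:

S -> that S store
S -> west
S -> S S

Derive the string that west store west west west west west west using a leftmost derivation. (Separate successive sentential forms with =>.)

S => S S   [S -> S S]
S S => S S S   [S -> S S]
S S S => S S S S   [S -> S S]
S S S S => that S store S S S   [S -> that S store]
that S store S S S => that west store S S S   [S -> west]
that west store S S S => that west store S S S S   [S -> S S]
that west store S S S S => that west store S S S S S   [S -> S S]
that west store S S S S S => that west store S S S S S S   [S -> S S]
that west store S S S S S S => that west store west S S S S S   [S -> west]
that west store west S S S S S => that west store west west S S S S   [S -> west]
that west store west west S S S S => that west store west west west S S S   [S -> west]
that west store west west west S S S => that west store west west west west S S   [S -> west]
that west store west west west west S S => that west store west west west west west S   [S -> west]
that west store west west west west west S => that west store west west west west west west   [S -> west]

S => S S => S S S => S S S S => that S store S S S => that west store S S S => that west store S S S S => that west store S S S S S => that west store S S S S S S => that west store west S S S S S => that west store west west S S S S => that west store west west west S S S => that west store west west west west S S => that west store west west west west west S => that west store west west west west west west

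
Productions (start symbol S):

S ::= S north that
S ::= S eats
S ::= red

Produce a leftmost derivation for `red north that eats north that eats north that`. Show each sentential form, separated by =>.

S => S north that => S eats north that => S north that eats north that => S eats north that eats north that => S north that eats north that eats north that => red north that eats north that eats north that

S => S north that   [S ::= S north that]
S north that => S eats north that   [S ::= S eats]
S eats north that => S north that eats north that   [S ::= S north that]
S north that eats north that => S eats north that eats north that   [S ::= S eats]
S eats north that eats north that => S north that eats north that eats north that   [S ::= S north that]
S north that eats north that eats north that => red north that eats north that eats north that   [S ::= red]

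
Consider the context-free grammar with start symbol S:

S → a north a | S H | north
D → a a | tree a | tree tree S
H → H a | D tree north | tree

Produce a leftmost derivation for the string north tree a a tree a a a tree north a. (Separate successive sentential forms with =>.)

S => S H   [S → S H]
S H => S H H   [S → S H]
S H H => S H H H   [S → S H]
S H H H => north H H H   [S → north]
north H H H => north H a H H   [H → H a]
north H a H H => north H a a H H   [H → H a]
north H a a H H => north tree a a H H   [H → tree]
north tree a a H H => north tree a a H a H   [H → H a]
north tree a a H a H => north tree a a tree a H   [H → tree]
north tree a a tree a H => north tree a a tree a H a   [H → H a]
north tree a a tree a H a => north tree a a tree a D tree north a   [H → D tree north]
north tree a a tree a D tree north a => north tree a a tree a a a tree north a   [D → a a]

S => S H => S H H => S H H H => north H H H => north H a H H => north H a a H H => north tree a a H H => north tree a a H a H => north tree a a tree a H => north tree a a tree a H a => north tree a a tree a D tree north a => north tree a a tree a a a tree north a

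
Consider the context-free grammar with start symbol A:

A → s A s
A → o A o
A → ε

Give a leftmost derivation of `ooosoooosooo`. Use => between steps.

A => oAo => ooAoo => oooAooo => ooosAsooo => ooosoAosooo => ooosooAoosooo => ooosoooosooo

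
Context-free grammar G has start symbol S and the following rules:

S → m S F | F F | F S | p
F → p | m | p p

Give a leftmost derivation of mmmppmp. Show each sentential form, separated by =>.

S => mSF => mmSFF => mmFSFF => mmmSFF => mmmFSFF => mmmpSFF => mmmppFF => mmmppmF => mmmppmp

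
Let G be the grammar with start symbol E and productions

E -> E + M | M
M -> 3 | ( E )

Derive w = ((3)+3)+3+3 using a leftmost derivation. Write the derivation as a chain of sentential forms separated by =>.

E => E+M   [E -> E + M]
E+M => E+M+M   [E -> E + M]
E+M+M => M+M+M   [E -> M]
M+M+M => (E)+M+M   [M -> ( E )]
(E)+M+M => (E+M)+M+M   [E -> E + M]
(E+M)+M+M => (M+M)+M+M   [E -> M]
(M+M)+M+M => ((E)+M)+M+M   [M -> ( E )]
((E)+M)+M+M => ((M)+M)+M+M   [E -> M]
((M)+M)+M+M => ((3)+M)+M+M   [M -> 3]
((3)+M)+M+M => ((3)+3)+M+M   [M -> 3]
((3)+3)+M+M => ((3)+3)+3+M   [M -> 3]
((3)+3)+3+M => ((3)+3)+3+3   [M -> 3]

E => E+M => E+M+M => M+M+M => (E)+M+M => (E+M)+M+M => (M+M)+M+M => ((E)+M)+M+M => ((M)+M)+M+M => ((3)+M)+M+M => ((3)+3)+M+M => ((3)+3)+3+M => ((3)+3)+3+3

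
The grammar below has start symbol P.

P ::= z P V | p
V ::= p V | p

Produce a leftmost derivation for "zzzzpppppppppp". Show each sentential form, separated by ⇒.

P ⇒ zPV   [P ::= z P V]
zPV ⇒ zzPVV   [P ::= z P V]
zzPVV ⇒ zzzPVVV   [P ::= z P V]
zzzPVVV ⇒ zzzzPVVVV   [P ::= z P V]
zzzzPVVVV ⇒ zzzzpVVVV   [P ::= p]
zzzzpVVVV ⇒ zzzzppVVV   [V ::= p]
zzzzppVVV ⇒ zzzzpppVVV   [V ::= p V]
zzzzpppVVV ⇒ zzzzppppVV   [V ::= p]
zzzzppppVV ⇒ zzzzpppppVV   [V ::= p V]
zzzzpppppVV ⇒ zzzzppppppVV   [V ::= p V]
zzzzppppppVV ⇒ zzzzpppppppVV   [V ::= p V]
zzzzpppppppVV ⇒ zzzzppppppppV   [V ::= p]
zzzzppppppppV ⇒ zzzzpppppppppV   [V ::= p V]
zzzzpppppppppV ⇒ zzzzpppppppppp   [V ::= p]

P ⇒ zPV ⇒ zzPVV ⇒ zzzPVVV ⇒ zzzzPVVVV ⇒ zzzzpVVVV ⇒ zzzzppVVV ⇒ zzzzpppVVV ⇒ zzzzppppVV ⇒ zzzzpppppVV ⇒ zzzzppppppVV ⇒ zzzzpppppppVV ⇒ zzzzppppppppV ⇒ zzzzpppppppppV ⇒ zzzzpppppppppp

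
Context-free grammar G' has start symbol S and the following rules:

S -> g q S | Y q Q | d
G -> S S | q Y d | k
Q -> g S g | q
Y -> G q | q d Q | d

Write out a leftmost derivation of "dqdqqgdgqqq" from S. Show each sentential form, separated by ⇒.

S ⇒ YqQ   [S -> Y q Q]
YqQ ⇒ GqqQ   [Y -> G q]
GqqQ ⇒ SSqqQ   [G -> S S]
SSqqQ ⇒ dSqqQ   [S -> d]
dSqqQ ⇒ dYqQqqQ   [S -> Y q Q]
dYqQqqQ ⇒ dqdQqQqqQ   [Y -> q d Q]
dqdQqQqqQ ⇒ dqdqqQqqQ   [Q -> q]
dqdqqQqqQ ⇒ dqdqqgSgqqQ   [Q -> g S g]
dqdqqgSgqqQ ⇒ dqdqqgdgqqQ   [S -> d]
dqdqqgdgqqQ ⇒ dqdqqgdgqqq   [Q -> q]

S ⇒ YqQ ⇒ GqqQ ⇒ SSqqQ ⇒ dSqqQ ⇒ dYqQqqQ ⇒ dqdQqQqqQ ⇒ dqdqqQqqQ ⇒ dqdqqgSgqqQ ⇒ dqdqqgdgqqQ ⇒ dqdqqgdgqqq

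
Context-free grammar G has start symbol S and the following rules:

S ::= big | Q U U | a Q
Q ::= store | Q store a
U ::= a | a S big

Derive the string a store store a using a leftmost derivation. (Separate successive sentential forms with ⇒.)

S ⇒ a Q ⇒ a Q store a ⇒ a store store a

S ⇒ a Q   [S ::= a Q]
a Q ⇒ a Q store a   [Q ::= Q store a]
a Q store a ⇒ a store store a   [Q ::= store]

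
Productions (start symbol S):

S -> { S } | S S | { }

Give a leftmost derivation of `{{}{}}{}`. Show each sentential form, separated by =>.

S => SS => {S}S => {SS}S => {{}S}S => {{}{}}S => {{}{}}{}

S => SS   [S -> S S]
SS => {S}S   [S -> { S }]
{S}S => {SS}S   [S -> S S]
{SS}S => {{}S}S   [S -> { }]
{{}S}S => {{}{}}S   [S -> { }]
{{}{}}S => {{}{}}{}   [S -> { }]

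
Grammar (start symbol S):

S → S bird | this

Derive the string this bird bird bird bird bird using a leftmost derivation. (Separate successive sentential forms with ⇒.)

S ⇒ S bird   [S → S bird]
S bird ⇒ S bird bird   [S → S bird]
S bird bird ⇒ S bird bird bird   [S → S bird]
S bird bird bird ⇒ S bird bird bird bird   [S → S bird]
S bird bird bird bird ⇒ S bird bird bird bird bird   [S → S bird]
S bird bird bird bird bird ⇒ this bird bird bird bird bird   [S → this]

S ⇒ S bird ⇒ S bird bird ⇒ S bird bird bird ⇒ S bird bird bird bird ⇒ S bird bird bird bird bird ⇒ this bird bird bird bird bird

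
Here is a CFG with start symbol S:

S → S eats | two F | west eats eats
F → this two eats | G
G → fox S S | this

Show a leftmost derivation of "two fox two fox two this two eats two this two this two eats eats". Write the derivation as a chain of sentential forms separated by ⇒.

S ⇒ S eats   [S → S eats]
S eats ⇒ two F eats   [S → two F]
two F eats ⇒ two G eats   [F → G]
two G eats ⇒ two fox S S eats   [G → fox S S]
two fox S S eats ⇒ two fox two F S eats   [S → two F]
two fox two F S eats ⇒ two fox two G S eats   [F → G]
two fox two G S eats ⇒ two fox two fox S S S eats   [G → fox S S]
two fox two fox S S S eats ⇒ two fox two fox two F S S eats   [S → two F]
two fox two fox two F S S eats ⇒ two fox two fox two this two eats S S eats   [F → this two eats]
two fox two fox two this two eats S S eats ⇒ two fox two fox two this two eats two F S eats   [S → two F]
two fox two fox two this two eats two F S eats ⇒ two fox two fox two this two eats two G S eats   [F → G]
two fox two fox two this two eats two G S eats ⇒ two fox two fox two this two eats two this S eats   [G → this]
two fox two fox two this two eats two this S eats ⇒ two fox two fox two this two eats two this two F eats   [S → two F]
two fox two fox two this two eats two this two F eats ⇒ two fox two fox two this two eats two this two this two eats eats   [F → this two eats]

S ⇒ S eats ⇒ two F eats ⇒ two G eats ⇒ two fox S S eats ⇒ two fox two F S eats ⇒ two fox two G S eats ⇒ two fox two fox S S S eats ⇒ two fox two fox two F S S eats ⇒ two fox two fox two this two eats S S eats ⇒ two fox two fox two this two eats two F S eats ⇒ two fox two fox two this two eats two G S eats ⇒ two fox two fox two this two eats two this S eats ⇒ two fox two fox two this two eats two this two F eats ⇒ two fox two fox two this two eats two this two this two eats eats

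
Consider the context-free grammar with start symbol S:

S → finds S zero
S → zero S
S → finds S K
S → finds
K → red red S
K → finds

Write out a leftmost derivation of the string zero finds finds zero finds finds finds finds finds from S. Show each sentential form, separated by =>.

S => zero S => zero finds S K => zero finds finds S K K => zero finds finds zero S K K => zero finds finds zero finds S K K K => zero finds finds zero finds finds K K K => zero finds finds zero finds finds finds K K => zero finds finds zero finds finds finds finds K => zero finds finds zero finds finds finds finds finds

S => zero S   [S → zero S]
zero S => zero finds S K   [S → finds S K]
zero finds S K => zero finds finds S K K   [S → finds S K]
zero finds finds S K K => zero finds finds zero S K K   [S → zero S]
zero finds finds zero S K K => zero finds finds zero finds S K K K   [S → finds S K]
zero finds finds zero finds S K K K => zero finds finds zero finds finds K K K   [S → finds]
zero finds finds zero finds finds K K K => zero finds finds zero finds finds finds K K   [K → finds]
zero finds finds zero finds finds finds K K => zero finds finds zero finds finds finds finds K   [K → finds]
zero finds finds zero finds finds finds finds K => zero finds finds zero finds finds finds finds finds   [K → finds]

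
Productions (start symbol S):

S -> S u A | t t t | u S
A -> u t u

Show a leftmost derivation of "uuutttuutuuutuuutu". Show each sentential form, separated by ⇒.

S ⇒ uS ⇒ uSuA ⇒ uuSuA ⇒ uuSuAuA ⇒ uuuSuAuA ⇒ uuuSuAuAuA ⇒ uuutttuAuAuA ⇒ uuutttuutuuAuA ⇒ uuutttuutuuutuuA ⇒ uuutttuutuuutuuutu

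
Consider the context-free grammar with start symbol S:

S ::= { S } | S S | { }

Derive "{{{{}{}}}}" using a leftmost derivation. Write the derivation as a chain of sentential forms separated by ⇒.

S ⇒ {S}   [S ::= { S }]
{S} ⇒ {{S}}   [S ::= { S }]
{{S}} ⇒ {{{S}}}   [S ::= { S }]
{{{S}}} ⇒ {{{SS}}}   [S ::= S S]
{{{SS}}} ⇒ {{{{}S}}}   [S ::= { }]
{{{{}S}}} ⇒ {{{{}{}}}}   [S ::= { }]

S⇒{S}⇒{{S}}⇒{{{S}}}⇒{{{SS}}}⇒{{{{}S}}}⇒{{{{}{}}}}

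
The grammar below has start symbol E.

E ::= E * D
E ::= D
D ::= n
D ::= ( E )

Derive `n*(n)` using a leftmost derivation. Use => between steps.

E=>E*D=>D*D=>n*D=>n*(E)=>n*(D)=>n*(n)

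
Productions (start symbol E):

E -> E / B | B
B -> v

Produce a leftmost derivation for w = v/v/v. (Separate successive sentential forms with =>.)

E => E/B   [E -> E / B]
E/B => E/B/B   [E -> E / B]
E/B/B => B/B/B   [E -> B]
B/B/B => v/B/B   [B -> v]
v/B/B => v/v/B   [B -> v]
v/v/B => v/v/v   [B -> v]

E => E/B => E/B/B => B/B/B => v/B/B => v/v/B => v/v/v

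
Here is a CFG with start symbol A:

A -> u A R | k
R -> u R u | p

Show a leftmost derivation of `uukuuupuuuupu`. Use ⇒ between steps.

A ⇒ uAR ⇒ uuARR ⇒ uukRR ⇒ uukuRuR ⇒ uukuuRuuR ⇒ uukuuuRuuuR ⇒ uukuuupuuuR ⇒ uukuuupuuuuRu ⇒ uukuuupuuuupu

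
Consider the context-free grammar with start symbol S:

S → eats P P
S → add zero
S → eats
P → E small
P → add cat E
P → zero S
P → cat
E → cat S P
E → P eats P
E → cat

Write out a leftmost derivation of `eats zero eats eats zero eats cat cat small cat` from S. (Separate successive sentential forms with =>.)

S => eats P P   [S → eats P P]
eats P P => eats E small P   [P → E small]
eats E small P => eats P eats P small P   [E → P eats P]
eats P eats P small P => eats zero S eats P small P   [P → zero S]
eats zero S eats P small P => eats zero eats eats P small P   [S → eats]
eats zero eats eats P small P => eats zero eats eats zero S small P   [P → zero S]
eats zero eats eats zero S small P => eats zero eats eats zero eats P P small P   [S → eats P P]
eats zero eats eats zero eats P P small P => eats zero eats eats zero eats cat P small P   [P → cat]
eats zero eats eats zero eats cat P small P => eats zero eats eats zero eats cat cat small P   [P → cat]
eats zero eats eats zero eats cat cat small P => eats zero eats eats zero eats cat cat small cat   [P → cat]

S => eats P P => eats E small P => eats P eats P small P => eats zero S eats P small P => eats zero eats eats P small P => eats zero eats eats zero S small P => eats zero eats eats zero eats P P small P => eats zero eats eats zero eats cat P small P => eats zero eats eats zero eats cat cat small P => eats zero eats eats zero eats cat cat small cat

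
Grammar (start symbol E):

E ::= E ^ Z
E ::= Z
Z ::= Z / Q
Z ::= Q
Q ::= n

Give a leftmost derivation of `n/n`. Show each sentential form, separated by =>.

E=>Z=>Z/Q=>Q/Q=>n/Q=>n/n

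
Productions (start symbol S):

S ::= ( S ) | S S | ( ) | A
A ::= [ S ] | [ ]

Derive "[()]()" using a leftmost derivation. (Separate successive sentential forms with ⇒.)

S⇒SS⇒AS⇒[S]S⇒[()]S⇒[()]()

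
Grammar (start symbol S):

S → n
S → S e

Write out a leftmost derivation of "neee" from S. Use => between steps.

S => Se => See => Seee => neee

S => Se   [S → S e]
Se => See   [S → S e]
See => Seee   [S → S e]
Seee => neee   [S → n]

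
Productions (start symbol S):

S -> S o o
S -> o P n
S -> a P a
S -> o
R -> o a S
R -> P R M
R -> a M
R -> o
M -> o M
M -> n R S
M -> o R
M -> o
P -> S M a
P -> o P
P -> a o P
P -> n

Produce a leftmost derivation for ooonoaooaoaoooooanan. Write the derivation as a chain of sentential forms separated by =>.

S => oPn => ooPn => ooSMan => oooMan => ooonRSan => ooonoaSSan => ooonoaoSan => ooonoaooPnan => ooonoaooaoPnan => ooonoaooaoaoPnan => ooonoaooaoaoSManan => ooonoaooaoaoSooManan => ooonoaooaoaooooManan => ooonoaooaoaoooooanan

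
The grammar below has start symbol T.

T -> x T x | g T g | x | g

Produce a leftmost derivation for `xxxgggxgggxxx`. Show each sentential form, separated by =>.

T => xTx => xxTxx => xxxTxxx => xxxgTgxxx => xxxggTggxxx => xxxgggTgggxxx => xxxgggxgggxxx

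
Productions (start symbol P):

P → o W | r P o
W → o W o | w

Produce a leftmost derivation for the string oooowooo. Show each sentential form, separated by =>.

P => oW   [P → o W]
oW => ooWo   [W → o W o]
ooWo => oooWoo   [W → o W o]
oooWoo => ooooWooo   [W → o W o]
ooooWooo => oooowooo   [W → w]

P=>oW=>ooWo=>oooWoo=>ooooWooo=>oooowooo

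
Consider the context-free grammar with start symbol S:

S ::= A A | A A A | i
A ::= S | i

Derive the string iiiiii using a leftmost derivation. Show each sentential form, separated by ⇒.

S ⇒ AAA   [S ::= A A A]
AAA ⇒ SAA   [A ::= S]
SAA ⇒ AAAA   [S ::= A A]
AAAA ⇒ SAAA   [A ::= S]
SAAA ⇒ iAAA   [S ::= i]
iAAA ⇒ iiAA   [A ::= i]
iiAA ⇒ iiSA   [A ::= S]
iiSA ⇒ iiAAAA   [S ::= A A A]
iiAAAA ⇒ iiiAAA   [A ::= i]
iiiAAA ⇒ iiiiAA   [A ::= i]
iiiiAA ⇒ iiiiiA   [A ::= i]
iiiiiA ⇒ iiiiii   [A ::= i]

S ⇒ AAA ⇒ SAA ⇒ AAAA ⇒ SAAA ⇒ iAAA ⇒ iiAA ⇒ iiSA ⇒ iiAAAA ⇒ iiiAAA ⇒ iiiiAA ⇒ iiiiiA ⇒ iiiiii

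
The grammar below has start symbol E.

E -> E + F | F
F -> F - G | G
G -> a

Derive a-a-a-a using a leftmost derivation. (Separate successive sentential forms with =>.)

E=>F=>F-G=>F-G-G=>F-G-G-G=>G-G-G-G=>a-G-G-G=>a-a-G-G=>a-a-a-G=>a-a-a-a

E => F   [E -> F]
F => F-G   [F -> F - G]
F-G => F-G-G   [F -> F - G]
F-G-G => F-G-G-G   [F -> F - G]
F-G-G-G => G-G-G-G   [F -> G]
G-G-G-G => a-G-G-G   [G -> a]
a-G-G-G => a-a-G-G   [G -> a]
a-a-G-G => a-a-a-G   [G -> a]
a-a-a-G => a-a-a-a   [G -> a]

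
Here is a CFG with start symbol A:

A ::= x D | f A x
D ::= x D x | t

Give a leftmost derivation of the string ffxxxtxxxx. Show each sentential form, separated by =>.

A=>fAx=>ffAxx=>ffxDxx=>ffxxDxxx=>ffxxxDxxxx=>ffxxxtxxxx

A => fAx   [A ::= f A x]
fAx => ffAxx   [A ::= f A x]
ffAxx => ffxDxx   [A ::= x D]
ffxDxx => ffxxDxxx   [D ::= x D x]
ffxxDxxx => ffxxxDxxxx   [D ::= x D x]
ffxxxDxxxx => ffxxxtxxxx   [D ::= t]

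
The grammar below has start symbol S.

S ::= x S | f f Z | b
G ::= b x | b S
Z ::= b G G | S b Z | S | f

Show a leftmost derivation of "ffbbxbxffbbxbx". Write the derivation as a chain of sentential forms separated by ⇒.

S ⇒ ffZ ⇒ ffbGG ⇒ ffbbxG ⇒ ffbbxbS ⇒ ffbbxbxS ⇒ ffbbxbxffZ ⇒ ffbbxbxffbGG ⇒ ffbbxbxffbbxG ⇒ ffbbxbxffbbxbx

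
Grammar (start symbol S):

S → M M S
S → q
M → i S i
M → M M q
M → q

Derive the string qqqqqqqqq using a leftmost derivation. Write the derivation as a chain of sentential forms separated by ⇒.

S⇒MMS⇒qMS⇒qMMqS⇒qqMqS⇒qqMMqqS⇒qqqMqqS⇒qqqMMqqqS⇒qqqqMqqqS⇒qqqqqqqqS⇒qqqqqqqqq

S ⇒ MMS   [S → M M S]
MMS ⇒ qMS   [M → q]
qMS ⇒ qMMqS   [M → M M q]
qMMqS ⇒ qqMqS   [M → q]
qqMqS ⇒ qqMMqqS   [M → M M q]
qqMMqqS ⇒ qqqMqqS   [M → q]
qqqMqqS ⇒ qqqMMqqqS   [M → M M q]
qqqMMqqqS ⇒ qqqqMqqqS   [M → q]
qqqqMqqqS ⇒ qqqqqqqqS   [M → q]
qqqqqqqqS ⇒ qqqqqqqqq   [S → q]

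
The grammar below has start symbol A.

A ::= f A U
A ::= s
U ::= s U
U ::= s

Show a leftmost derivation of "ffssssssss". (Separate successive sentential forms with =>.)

A => fAU   [A ::= f A U]
fAU => ffAUU   [A ::= f A U]
ffAUU => ffsUU   [A ::= s]
ffsUU => ffssUU   [U ::= s U]
ffssUU => ffsssU   [U ::= s]
ffsssU => ffssssU   [U ::= s U]
ffssssU => ffsssssU   [U ::= s U]
ffsssssU => ffssssssU   [U ::= s U]
ffssssssU => ffsssssssU   [U ::= s U]
ffsssssssU => ffssssssss   [U ::= s]

A => fAU => ffAUU => ffsUU => ffssUU => ffsssU => ffssssU => ffsssssU => ffssssssU => ffsssssssU => ffssssssss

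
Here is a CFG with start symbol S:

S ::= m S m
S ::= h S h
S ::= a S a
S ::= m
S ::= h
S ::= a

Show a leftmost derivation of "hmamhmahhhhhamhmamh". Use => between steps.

S=>hSh=>hmSmh=>hmaSamh=>hmamSmamh=>hmamhShmamh=>hmamhmSmhmamh=>hmamhmaSamhmamh=>hmamhmahShamhmamh=>hmamhmahhShhamhmamh=>hmamhmahhhhhamhmamh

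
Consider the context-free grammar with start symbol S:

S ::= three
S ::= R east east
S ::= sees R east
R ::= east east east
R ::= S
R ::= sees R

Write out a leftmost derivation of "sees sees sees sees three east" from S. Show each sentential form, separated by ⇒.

S ⇒ sees R east ⇒ sees sees R east ⇒ sees sees sees R east ⇒ sees sees sees sees R east ⇒ sees sees sees sees S east ⇒ sees sees sees sees three east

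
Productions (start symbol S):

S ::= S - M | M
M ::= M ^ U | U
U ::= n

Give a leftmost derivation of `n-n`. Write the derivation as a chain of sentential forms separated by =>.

S=>S-M=>M-M=>U-M=>n-M=>n-U=>n-n

S => S-M   [S ::= S - M]
S-M => M-M   [S ::= M]
M-M => U-M   [M ::= U]
U-M => n-M   [U ::= n]
n-M => n-U   [M ::= U]
n-U => n-n   [U ::= n]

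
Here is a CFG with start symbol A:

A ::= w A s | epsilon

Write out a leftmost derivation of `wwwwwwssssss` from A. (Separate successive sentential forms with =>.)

A => wAs => wwAss => wwwAsss => wwwwAssss => wwwwwAsssss => wwwwwwAssssss => wwwwwwssssss

A => wAs   [A ::= w A s]
wAs => wwAss   [A ::= w A s]
wwAss => wwwAsss   [A ::= w A s]
wwwAsss => wwwwAssss   [A ::= w A s]
wwwwAssss => wwwwwAsssss   [A ::= w A s]
wwwwwAsssss => wwwwwwAssssss   [A ::= w A s]
wwwwwwAssssss => wwwwwwssssss   [A ::= epsilon]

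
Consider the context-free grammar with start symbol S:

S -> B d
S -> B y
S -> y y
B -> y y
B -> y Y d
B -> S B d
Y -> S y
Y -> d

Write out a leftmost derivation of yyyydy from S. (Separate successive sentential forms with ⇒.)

S ⇒ By ⇒ yYdy ⇒ ySydy ⇒ yyyydy

S ⇒ By   [S -> B y]
By ⇒ yYdy   [B -> y Y d]
yYdy ⇒ ySydy   [Y -> S y]
ySydy ⇒ yyyydy   [S -> y y]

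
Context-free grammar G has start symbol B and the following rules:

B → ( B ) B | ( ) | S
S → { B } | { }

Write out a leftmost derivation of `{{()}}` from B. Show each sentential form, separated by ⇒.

B ⇒ S   [B → S]
S ⇒ {B}   [S → { B }]
{B} ⇒ {S}   [B → S]
{S} ⇒ {{B}}   [S → { B }]
{{B}} ⇒ {{()}}   [B → ( )]

B ⇒ S ⇒ {B} ⇒ {S} ⇒ {{B}} ⇒ {{()}}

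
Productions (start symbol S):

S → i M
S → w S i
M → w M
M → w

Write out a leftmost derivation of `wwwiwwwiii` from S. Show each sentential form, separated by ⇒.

S⇒wSi⇒wwSii⇒wwwSiii⇒wwwiMiii⇒wwwiwMiii⇒wwwiwwMiii⇒wwwiwwwiii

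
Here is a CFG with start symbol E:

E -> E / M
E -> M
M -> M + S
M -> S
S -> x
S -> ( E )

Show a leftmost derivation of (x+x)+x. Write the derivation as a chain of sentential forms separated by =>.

E => M => M+S => S+S => (E)+S => (M)+S => (M+S)+S => (S+S)+S => (x+S)+S => (x+x)+S => (x+x)+x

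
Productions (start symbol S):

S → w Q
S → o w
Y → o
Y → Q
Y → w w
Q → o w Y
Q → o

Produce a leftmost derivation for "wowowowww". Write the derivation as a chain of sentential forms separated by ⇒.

S ⇒ wQ   [S → w Q]
wQ ⇒ wowY   [Q → o w Y]
wowY ⇒ wowQ   [Y → Q]
wowQ ⇒ wowowY   [Q → o w Y]
wowowY ⇒ wowowQ   [Y → Q]
wowowQ ⇒ wowowowY   [Q → o w Y]
wowowowY ⇒ wowowowww   [Y → w w]

S ⇒ wQ ⇒ wowY ⇒ wowQ ⇒ wowowY ⇒ wowowQ ⇒ wowowowY ⇒ wowowowww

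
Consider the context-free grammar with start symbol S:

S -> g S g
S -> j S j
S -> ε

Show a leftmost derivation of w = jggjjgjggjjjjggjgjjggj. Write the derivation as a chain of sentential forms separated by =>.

S => jSj   [S -> j S j]
jSj => jgSgj   [S -> g S g]
jgSgj => jggSggj   [S -> g S g]
jggSggj => jggjSjggj   [S -> j S j]
jggjSjggj => jggjjSjjggj   [S -> j S j]
jggjjSjjggj => jggjjgSgjjggj   [S -> g S g]
jggjjgSgjjggj => jggjjgjSjgjjggj   [S -> j S j]
jggjjgjSjgjjggj => jggjjgjgSgjgjjggj   [S -> g S g]
jggjjgjgSgjgjjggj => jggjjgjggSggjgjjggj   [S -> g S g]
jggjjgjggSggjgjjggj => jggjjgjggjSjggjgjjggj   [S -> j S j]
jggjjgjggjSjggjgjjggj => jggjjgjggjjSjjggjgjjggj   [S -> j S j]
jggjjgjggjjSjjggjgjjggj => jggjjgjggjjjjggjgjjggj   [S -> ε]

S => jSj => jgSgj => jggSggj => jggjSjggj => jggjjSjjggj => jggjjgSgjjggj => jggjjgjSjgjjggj => jggjjgjgSgjgjjggj => jggjjgjggSggjgjjggj => jggjjgjggjSjggjgjjggj => jggjjgjggjjSjjggjgjjggj => jggjjgjggjjjjggjgjjggj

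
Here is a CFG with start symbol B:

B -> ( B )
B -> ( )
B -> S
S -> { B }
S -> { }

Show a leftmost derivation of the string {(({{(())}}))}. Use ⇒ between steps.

B⇒S⇒{B}⇒{(B)}⇒{((B))}⇒{((S))}⇒{(({B}))}⇒{(({S}))}⇒{(({{B}}))}⇒{(({{(B)}}))}⇒{(({{(())}}))}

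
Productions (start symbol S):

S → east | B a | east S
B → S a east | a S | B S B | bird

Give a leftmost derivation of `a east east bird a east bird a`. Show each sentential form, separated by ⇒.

S ⇒ B a   [S → B a]
B a ⇒ B S B a   [B → B S B]
B S B a ⇒ a S S B a   [B → a S]
a S S B a ⇒ a east S S B a   [S → east S]
a east S S B a ⇒ a east east S S B a   [S → east S]
a east east S S B a ⇒ a east east B a S B a   [S → B a]
a east east B a S B a ⇒ a east east bird a S B a   [B → bird]
a east east bird a S B a ⇒ a east east bird a east B a   [S → east]
a east east bird a east B a ⇒ a east east bird a east bird a   [B → bird]

S ⇒ B a ⇒ B S B a ⇒ a S S B a ⇒ a east S S B a ⇒ a east east S S B a ⇒ a east east B a S B a ⇒ a east east bird a S B a ⇒ a east east bird a east B a ⇒ a east east bird a east bird a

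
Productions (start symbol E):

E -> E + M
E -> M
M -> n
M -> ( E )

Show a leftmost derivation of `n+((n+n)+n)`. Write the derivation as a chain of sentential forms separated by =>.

E => E+M => M+M => n+M => n+(E) => n+(E+M) => n+(M+M) => n+((E)+M) => n+((E+M)+M) => n+((M+M)+M) => n+((n+M)+M) => n+((n+n)+M) => n+((n+n)+n)

E => E+M   [E -> E + M]
E+M => M+M   [E -> M]
M+M => n+M   [M -> n]
n+M => n+(E)   [M -> ( E )]
n+(E) => n+(E+M)   [E -> E + M]
n+(E+M) => n+(M+M)   [E -> M]
n+(M+M) => n+((E)+M)   [M -> ( E )]
n+((E)+M) => n+((E+M)+M)   [E -> E + M]
n+((E+M)+M) => n+((M+M)+M)   [E -> M]
n+((M+M)+M) => n+((n+M)+M)   [M -> n]
n+((n+M)+M) => n+((n+n)+M)   [M -> n]
n+((n+n)+M) => n+((n+n)+n)   [M -> n]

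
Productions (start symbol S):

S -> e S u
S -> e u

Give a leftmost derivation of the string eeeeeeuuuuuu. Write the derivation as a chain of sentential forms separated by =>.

S => eSu   [S -> e S u]
eSu => eeSuu   [S -> e S u]
eeSuu => eeeSuuu   [S -> e S u]
eeeSuuu => eeeeSuuuu   [S -> e S u]
eeeeSuuuu => eeeeeSuuuuu   [S -> e S u]
eeeeeSuuuuu => eeeeeeuuuuuu   [S -> e u]

S=>eSu=>eeSuu=>eeeSuuu=>eeeeSuuuu=>eeeeeSuuuuu=>eeeeeeuuuuuu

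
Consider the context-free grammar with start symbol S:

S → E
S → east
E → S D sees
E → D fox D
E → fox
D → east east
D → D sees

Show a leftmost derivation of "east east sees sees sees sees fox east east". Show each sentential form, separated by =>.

S => E => D fox D => D sees fox D => D sees sees fox D => D sees sees sees fox D => D sees sees sees sees fox D => east east sees sees sees sees fox D => east east sees sees sees sees fox east east

S => E   [S → E]
E => D fox D   [E → D fox D]
D fox D => D sees fox D   [D → D sees]
D sees fox D => D sees sees fox D   [D → D sees]
D sees sees fox D => D sees sees sees fox D   [D → D sees]
D sees sees sees fox D => D sees sees sees sees fox D   [D → D sees]
D sees sees sees sees fox D => east east sees sees sees sees fox D   [D → east east]
east east sees sees sees sees fox D => east east sees sees sees sees fox east east   [D → east east]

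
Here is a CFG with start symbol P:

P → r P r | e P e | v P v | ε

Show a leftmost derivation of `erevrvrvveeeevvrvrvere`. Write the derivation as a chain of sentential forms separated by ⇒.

P ⇒ ePe   [P → e P e]
ePe ⇒ erPre   [P → r P r]
erPre ⇒ erePere   [P → e P e]
erePere ⇒ erevPvere   [P → v P v]
erevPvere ⇒ erevrPrvere   [P → r P r]
erevrPrvere ⇒ erevrvPvrvere   [P → v P v]
erevrvPvrvere ⇒ erevrvrPrvrvere   [P → r P r]
erevrvrPrvrvere ⇒ erevrvrvPvrvrvere   [P → v P v]
erevrvrvPvrvrvere ⇒ erevrvrvvPvvrvrvere   [P → v P v]
erevrvrvvPvvrvrvere ⇒ erevrvrvvePevvrvrvere   [P → e P e]
erevrvrvvePevvrvrvere ⇒ erevrvrvveePeevvrvrvere   [P → e P e]
erevrvrvveePeevvrvrvere ⇒ erevrvrvveeeevvrvrvere   [P → ε]

P⇒ePe⇒erPre⇒erePere⇒erevPvere⇒erevrPrvere⇒erevrvPvrvere⇒erevrvrPrvrvere⇒erevrvrvPvrvrvere⇒erevrvrvvPvvrvrvere⇒erevrvrvvePevvrvrvere⇒erevrvrvveePeevvrvrvere⇒erevrvrvveeeevvrvrvere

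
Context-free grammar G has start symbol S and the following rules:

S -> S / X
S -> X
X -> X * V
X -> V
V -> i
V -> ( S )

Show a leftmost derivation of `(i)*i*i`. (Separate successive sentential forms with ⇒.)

S ⇒ X   [S -> X]
X ⇒ X*V   [X -> X * V]
X*V ⇒ X*V*V   [X -> X * V]
X*V*V ⇒ V*V*V   [X -> V]
V*V*V ⇒ (S)*V*V   [V -> ( S )]
(S)*V*V ⇒ (X)*V*V   [S -> X]
(X)*V*V ⇒ (V)*V*V   [X -> V]
(V)*V*V ⇒ (i)*V*V   [V -> i]
(i)*V*V ⇒ (i)*i*V   [V -> i]
(i)*i*V ⇒ (i)*i*i   [V -> i]

S ⇒ X ⇒ X*V ⇒ X*V*V ⇒ V*V*V ⇒ (S)*V*V ⇒ (X)*V*V ⇒ (V)*V*V ⇒ (i)*V*V ⇒ (i)*i*V ⇒ (i)*i*i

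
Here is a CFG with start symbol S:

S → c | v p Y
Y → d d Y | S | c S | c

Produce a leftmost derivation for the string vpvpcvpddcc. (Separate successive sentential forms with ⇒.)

S ⇒ vpY   [S → v p Y]
vpY ⇒ vpS   [Y → S]
vpS ⇒ vpvpY   [S → v p Y]
vpvpY ⇒ vpvpcS   [Y → c S]
vpvpcS ⇒ vpvpcvpY   [S → v p Y]
vpvpcvpY ⇒ vpvpcvpddY   [Y → d d Y]
vpvpcvpddY ⇒ vpvpcvpddcS   [Y → c S]
vpvpcvpddcS ⇒ vpvpcvpddcc   [S → c]

S⇒vpY⇒vpS⇒vpvpY⇒vpvpcS⇒vpvpcvpY⇒vpvpcvpddY⇒vpvpcvpddcS⇒vpvpcvpddcc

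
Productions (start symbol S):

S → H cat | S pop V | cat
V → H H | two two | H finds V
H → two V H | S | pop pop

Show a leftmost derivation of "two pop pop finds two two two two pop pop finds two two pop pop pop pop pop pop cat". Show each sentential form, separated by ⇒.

S ⇒ H cat ⇒ two V H cat ⇒ two H finds V H cat ⇒ two pop pop finds V H cat ⇒ two pop pop finds H H H cat ⇒ two pop pop finds two V H H H cat ⇒ two pop pop finds two H finds V H H H cat ⇒ two pop pop finds two two V H finds V H H H cat ⇒ two pop pop finds two two two two H finds V H H H cat ⇒ two pop pop finds two two two two pop pop finds V H H H cat ⇒ two pop pop finds two two two two pop pop finds two two H H H cat ⇒ two pop pop finds two two two two pop pop finds two two pop pop H H cat ⇒ two pop pop finds two two two two pop pop finds two two pop pop pop pop H cat ⇒ two pop pop finds two two two two pop pop finds two two pop pop pop pop pop pop cat

S ⇒ H cat   [S → H cat]
H cat ⇒ two V H cat   [H → two V H]
two V H cat ⇒ two H finds V H cat   [V → H finds V]
two H finds V H cat ⇒ two pop pop finds V H cat   [H → pop pop]
two pop pop finds V H cat ⇒ two pop pop finds H H H cat   [V → H H]
two pop pop finds H H H cat ⇒ two pop pop finds two V H H H cat   [H → two V H]
two pop pop finds two V H H H cat ⇒ two pop pop finds two H finds V H H H cat   [V → H finds V]
two pop pop finds two H finds V H H H cat ⇒ two pop pop finds two two V H finds V H H H cat   [H → two V H]
two pop pop finds two two V H finds V H H H cat ⇒ two pop pop finds two two two two H finds V H H H cat   [V → two two]
two pop pop finds two two two two H finds V H H H cat ⇒ two pop pop finds two two two two pop pop finds V H H H cat   [H → pop pop]
two pop pop finds two two two two pop pop finds V H H H cat ⇒ two pop pop finds two two two two pop pop finds two two H H H cat   [V → two two]
two pop pop finds two two two two pop pop finds two two H H H cat ⇒ two pop pop finds two two two two pop pop finds two two pop pop H H cat   [H → pop pop]
two pop pop finds two two two two pop pop finds two two pop pop H H cat ⇒ two pop pop finds two two two two pop pop finds two two pop pop pop pop H cat   [H → pop pop]
two pop pop finds two two two two pop pop finds two two pop pop pop pop H cat ⇒ two pop pop finds two two two two pop pop finds two two pop pop pop pop pop pop cat   [H → pop pop]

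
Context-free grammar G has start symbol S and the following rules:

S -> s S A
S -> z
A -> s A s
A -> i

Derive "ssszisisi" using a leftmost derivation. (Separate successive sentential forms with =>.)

S => sSA   [S -> s S A]
sSA => ssSAA   [S -> s S A]
ssSAA => sssSAAA   [S -> s S A]
sssSAAA => ssszAAA   [S -> z]
ssszAAA => sssziAA   [A -> i]
sssziAA => ssszisAsA   [A -> s A s]
ssszisAsA => ssszisisA   [A -> i]
ssszisisA => ssszisisi   [A -> i]

S => sSA => ssSAA => sssSAAA => ssszAAA => sssziAA => ssszisAsA => ssszisisA => ssszisisi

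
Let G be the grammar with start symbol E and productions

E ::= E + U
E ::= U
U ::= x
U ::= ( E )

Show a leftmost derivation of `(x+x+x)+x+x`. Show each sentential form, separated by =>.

E => E+U   [E ::= E + U]
E+U => E+U+U   [E ::= E + U]
E+U+U => U+U+U   [E ::= U]
U+U+U => (E)+U+U   [U ::= ( E )]
(E)+U+U => (E+U)+U+U   [E ::= E + U]
(E+U)+U+U => (E+U+U)+U+U   [E ::= E + U]
(E+U+U)+U+U => (U+U+U)+U+U   [E ::= U]
(U+U+U)+U+U => (x+U+U)+U+U   [U ::= x]
(x+U+U)+U+U => (x+x+U)+U+U   [U ::= x]
(x+x+U)+U+U => (x+x+x)+U+U   [U ::= x]
(x+x+x)+U+U => (x+x+x)+x+U   [U ::= x]
(x+x+x)+x+U => (x+x+x)+x+x   [U ::= x]

E => E+U => E+U+U => U+U+U => (E)+U+U => (E+U)+U+U => (E+U+U)+U+U => (U+U+U)+U+U => (x+U+U)+U+U => (x+x+U)+U+U => (x+x+x)+U+U => (x+x+x)+x+U => (x+x+x)+x+x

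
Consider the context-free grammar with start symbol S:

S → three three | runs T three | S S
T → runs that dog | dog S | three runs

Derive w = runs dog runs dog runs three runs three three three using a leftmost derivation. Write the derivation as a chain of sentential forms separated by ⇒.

S ⇒ runs T three ⇒ runs dog S three ⇒ runs dog runs T three three ⇒ runs dog runs dog S three three ⇒ runs dog runs dog runs T three three three ⇒ runs dog runs dog runs three runs three three three

S ⇒ runs T three   [S → runs T three]
runs T three ⇒ runs dog S three   [T → dog S]
runs dog S three ⇒ runs dog runs T three three   [S → runs T three]
runs dog runs T three three ⇒ runs dog runs dog S three three   [T → dog S]
runs dog runs dog S three three ⇒ runs dog runs dog runs T three three three   [S → runs T three]
runs dog runs dog runs T three three three ⇒ runs dog runs dog runs three runs three three three   [T → three runs]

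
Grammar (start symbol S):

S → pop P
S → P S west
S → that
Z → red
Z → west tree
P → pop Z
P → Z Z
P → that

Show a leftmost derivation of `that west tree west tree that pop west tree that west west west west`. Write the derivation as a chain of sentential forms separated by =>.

S => P S west => that S west => that P S west west => that Z Z S west west => that west tree Z S west west => that west tree west tree S west west => that west tree west tree P S west west west => that west tree west tree that S west west west => that west tree west tree that P S west west west west => that west tree west tree that pop Z S west west west west => that west tree west tree that pop west tree S west west west west => that west tree west tree that pop west tree that west west west west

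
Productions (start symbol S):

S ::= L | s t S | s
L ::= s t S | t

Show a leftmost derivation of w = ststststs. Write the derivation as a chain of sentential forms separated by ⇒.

S ⇒ L ⇒ stS ⇒ ststS ⇒ stststS ⇒ ststststS ⇒ ststststs

S ⇒ L   [S ::= L]
L ⇒ stS   [L ::= s t S]
stS ⇒ ststS   [S ::= s t S]
ststS ⇒ stststS   [S ::= s t S]
stststS ⇒ ststststS   [S ::= s t S]
ststststS ⇒ ststststs   [S ::= s]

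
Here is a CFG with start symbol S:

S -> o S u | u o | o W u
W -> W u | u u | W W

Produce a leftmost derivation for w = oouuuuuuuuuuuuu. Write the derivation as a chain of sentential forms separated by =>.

S => oSu => ooWuu => ooWuuu => ooWWuuu => oouuWuuu => oouuWWuuu => oouuWWWuuu => oouuuuWWuuu => oouuuuWuWuuu => oouuuuWuuWuuu => oouuuuuuuuWuuu => oouuuuuuuuuuuuu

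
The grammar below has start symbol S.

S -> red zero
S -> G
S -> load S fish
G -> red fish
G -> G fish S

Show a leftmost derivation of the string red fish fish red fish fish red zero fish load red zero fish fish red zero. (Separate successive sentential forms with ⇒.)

S ⇒ G   [S -> G]
G ⇒ G fish S   [G -> G fish S]
G fish S ⇒ G fish S fish S   [G -> G fish S]
G fish S fish S ⇒ red fish fish S fish S   [G -> red fish]
red fish fish S fish S ⇒ red fish fish G fish S   [S -> G]
red fish fish G fish S ⇒ red fish fish G fish S fish S   [G -> G fish S]
red fish fish G fish S fish S ⇒ red fish fish G fish S fish S fish S   [G -> G fish S]
red fish fish G fish S fish S fish S ⇒ red fish fish red fish fish S fish S fish S   [G -> red fish]
red fish fish red fish fish S fish S fish S ⇒ red fish fish red fish fish red zero fish S fish S   [S -> red zero]
red fish fish red fish fish red zero fish S fish S ⇒ red fish fish red fish fish red zero fish load S fish fish S   [S -> load S fish]
red fish fish red fish fish red zero fish load S fish fish S ⇒ red fish fish red fish fish red zero fish load red zero fish fish S   [S -> red zero]
red fish fish red fish fish red zero fish load red zero fish fish S ⇒ red fish fish red fish fish red zero fish load red zero fish fish red zero   [S -> red zero]

S ⇒ G ⇒ G fish S ⇒ G fish S fish S ⇒ red fish fish S fish S ⇒ red fish fish G fish S ⇒ red fish fish G fish S fish S ⇒ red fish fish G fish S fish S fish S ⇒ red fish fish red fish fish S fish S fish S ⇒ red fish fish red fish fish red zero fish S fish S ⇒ red fish fish red fish fish red zero fish load S fish fish S ⇒ red fish fish red fish fish red zero fish load red zero fish fish S ⇒ red fish fish red fish fish red zero fish load red zero fish fish red zero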